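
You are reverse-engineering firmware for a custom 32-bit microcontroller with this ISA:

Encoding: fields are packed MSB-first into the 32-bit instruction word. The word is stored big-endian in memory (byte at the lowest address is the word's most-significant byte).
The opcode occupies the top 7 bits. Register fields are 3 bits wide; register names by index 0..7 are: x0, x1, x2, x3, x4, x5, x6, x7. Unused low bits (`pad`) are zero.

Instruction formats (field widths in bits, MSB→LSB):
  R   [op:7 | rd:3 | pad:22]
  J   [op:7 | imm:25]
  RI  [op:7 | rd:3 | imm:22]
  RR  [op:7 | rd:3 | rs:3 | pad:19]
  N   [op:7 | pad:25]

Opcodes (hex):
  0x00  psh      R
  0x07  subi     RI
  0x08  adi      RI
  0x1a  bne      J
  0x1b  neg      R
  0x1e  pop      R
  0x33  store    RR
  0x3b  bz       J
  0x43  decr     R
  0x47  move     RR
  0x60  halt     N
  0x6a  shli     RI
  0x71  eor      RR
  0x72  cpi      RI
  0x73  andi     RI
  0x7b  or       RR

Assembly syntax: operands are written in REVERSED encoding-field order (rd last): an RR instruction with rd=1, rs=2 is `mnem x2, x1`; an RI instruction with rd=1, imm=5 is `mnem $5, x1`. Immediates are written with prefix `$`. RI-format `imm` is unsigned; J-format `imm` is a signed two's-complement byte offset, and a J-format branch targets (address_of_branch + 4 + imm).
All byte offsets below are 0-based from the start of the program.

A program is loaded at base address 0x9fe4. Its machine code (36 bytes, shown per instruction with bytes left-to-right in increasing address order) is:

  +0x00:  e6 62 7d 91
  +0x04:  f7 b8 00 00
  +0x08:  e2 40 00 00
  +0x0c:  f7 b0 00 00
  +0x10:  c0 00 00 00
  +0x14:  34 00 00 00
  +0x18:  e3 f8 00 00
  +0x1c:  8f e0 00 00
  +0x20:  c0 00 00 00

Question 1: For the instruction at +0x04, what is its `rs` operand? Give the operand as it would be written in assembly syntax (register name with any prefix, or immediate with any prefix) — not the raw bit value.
x7

[04] f7 b8 00 00 → 0xf7b80000
  op=0xf7b80000>>25=0x7b ⇒ or (RR)
  rd@[24:22]=0x6 ⇒ x6
  rs@[21:19]=0x7 ⇒ x7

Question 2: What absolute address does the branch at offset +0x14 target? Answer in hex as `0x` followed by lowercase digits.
0x9ffc

[14] 34 00 00 00 → 0x34000000
  opcode bits[31:25]=0x1a: bne/J
  imm: (w>>0)&0x1ffffff=0x0 → $0
  target = base 0x9fe4 + off 0x14 + 4 + imm 0 = 0x9ffc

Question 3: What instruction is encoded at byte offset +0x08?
[08] e2 40 00 00 → 0xe2400000
  opcode bits[31:25]=0x71: eor/RR
  [24:22] rd=1 = x1
  [21:19] rs=0 = x0

eor x0, x1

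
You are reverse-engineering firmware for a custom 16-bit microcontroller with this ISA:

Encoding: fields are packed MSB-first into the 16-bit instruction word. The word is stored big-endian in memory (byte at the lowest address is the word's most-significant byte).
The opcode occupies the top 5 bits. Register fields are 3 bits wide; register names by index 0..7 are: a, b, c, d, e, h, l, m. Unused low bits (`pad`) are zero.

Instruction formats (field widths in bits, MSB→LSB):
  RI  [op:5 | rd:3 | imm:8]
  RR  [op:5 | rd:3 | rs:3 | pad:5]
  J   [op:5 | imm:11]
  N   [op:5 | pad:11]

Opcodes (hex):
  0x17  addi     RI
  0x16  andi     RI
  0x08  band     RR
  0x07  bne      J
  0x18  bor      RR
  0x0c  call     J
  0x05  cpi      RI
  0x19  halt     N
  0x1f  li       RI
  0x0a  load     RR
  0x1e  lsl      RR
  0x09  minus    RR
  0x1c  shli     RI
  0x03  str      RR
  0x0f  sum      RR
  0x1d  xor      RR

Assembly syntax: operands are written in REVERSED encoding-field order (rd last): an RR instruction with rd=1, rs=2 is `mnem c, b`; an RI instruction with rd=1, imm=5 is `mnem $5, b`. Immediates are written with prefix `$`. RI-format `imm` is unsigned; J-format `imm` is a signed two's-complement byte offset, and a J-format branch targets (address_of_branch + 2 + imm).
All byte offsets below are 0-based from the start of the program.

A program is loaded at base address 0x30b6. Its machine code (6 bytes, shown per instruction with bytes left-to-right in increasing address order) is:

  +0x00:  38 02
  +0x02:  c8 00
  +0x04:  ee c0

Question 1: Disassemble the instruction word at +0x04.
off 0x04: read ee c0 as big → 0xeec0
  opcode bits[15:11]=0x1d: xor/RR
  rd: (w>>8)&0x7=0x6 → l
  rs: (w>>5)&0x7=0x6 → l

xor l, l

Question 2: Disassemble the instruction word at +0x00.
bne $2

off 0x00: read 38 02 as big → 0x3802
  op=0x3802>>11=0x7 ⇒ bne (J)
  imm: (w>>0)&0x7ff=0x2 → $2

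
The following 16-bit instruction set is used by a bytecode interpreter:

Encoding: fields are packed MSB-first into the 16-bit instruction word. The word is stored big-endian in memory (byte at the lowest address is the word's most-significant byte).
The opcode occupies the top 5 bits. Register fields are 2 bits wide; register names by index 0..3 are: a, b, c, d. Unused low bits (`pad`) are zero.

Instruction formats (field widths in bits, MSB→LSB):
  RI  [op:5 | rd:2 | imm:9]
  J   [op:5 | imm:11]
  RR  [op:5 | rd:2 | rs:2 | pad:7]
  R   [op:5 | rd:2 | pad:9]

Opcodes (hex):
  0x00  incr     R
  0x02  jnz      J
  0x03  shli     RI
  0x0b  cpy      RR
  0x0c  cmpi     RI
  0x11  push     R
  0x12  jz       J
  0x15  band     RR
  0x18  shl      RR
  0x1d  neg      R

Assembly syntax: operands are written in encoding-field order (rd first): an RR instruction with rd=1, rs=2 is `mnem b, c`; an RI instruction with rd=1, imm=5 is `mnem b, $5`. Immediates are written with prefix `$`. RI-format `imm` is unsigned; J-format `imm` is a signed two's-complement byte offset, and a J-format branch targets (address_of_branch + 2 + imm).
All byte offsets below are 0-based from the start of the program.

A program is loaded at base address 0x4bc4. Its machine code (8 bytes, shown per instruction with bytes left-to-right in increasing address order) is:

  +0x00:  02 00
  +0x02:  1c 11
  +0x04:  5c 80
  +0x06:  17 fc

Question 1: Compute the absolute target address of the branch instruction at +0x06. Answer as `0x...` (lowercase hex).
+0x06: 17 fc ⇒ word 0x17fc (big)
  op=0x17fc>>11=0x2 ⇒ jnz (J)
  [10:0] imm=2044 (s11→-4) = $-4
  target = base 0x4bc4 + off 0x06 + 2 + imm -4 = 0x4bc8

0x4bc8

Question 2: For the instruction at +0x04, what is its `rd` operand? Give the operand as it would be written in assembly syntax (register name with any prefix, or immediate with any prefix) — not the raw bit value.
off 0x04: read 5c 80 as big → 0x5c80
  opcode bits[15:11]=0xb: cpy/RR
  rd@[10:9]=0x2 ⇒ c
  rs@[8:7]=0x1 ⇒ b

c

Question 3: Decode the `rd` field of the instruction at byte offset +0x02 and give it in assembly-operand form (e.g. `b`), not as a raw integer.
+0x02: 1c 11 ⇒ word 0x1c11 (big)
  top 5b → 0x3 → shli [RI]
  rd@[10:9]=0x2 ⇒ c
  imm@[8:0]=0x11 ⇒ $17

c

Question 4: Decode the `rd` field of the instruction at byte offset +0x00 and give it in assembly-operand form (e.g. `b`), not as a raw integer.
@+00  big-endian(02 00) = 0x0200
  top 5b → 0x0 → incr [R]
  rd: (w>>9)&0x3=0x1 → b

b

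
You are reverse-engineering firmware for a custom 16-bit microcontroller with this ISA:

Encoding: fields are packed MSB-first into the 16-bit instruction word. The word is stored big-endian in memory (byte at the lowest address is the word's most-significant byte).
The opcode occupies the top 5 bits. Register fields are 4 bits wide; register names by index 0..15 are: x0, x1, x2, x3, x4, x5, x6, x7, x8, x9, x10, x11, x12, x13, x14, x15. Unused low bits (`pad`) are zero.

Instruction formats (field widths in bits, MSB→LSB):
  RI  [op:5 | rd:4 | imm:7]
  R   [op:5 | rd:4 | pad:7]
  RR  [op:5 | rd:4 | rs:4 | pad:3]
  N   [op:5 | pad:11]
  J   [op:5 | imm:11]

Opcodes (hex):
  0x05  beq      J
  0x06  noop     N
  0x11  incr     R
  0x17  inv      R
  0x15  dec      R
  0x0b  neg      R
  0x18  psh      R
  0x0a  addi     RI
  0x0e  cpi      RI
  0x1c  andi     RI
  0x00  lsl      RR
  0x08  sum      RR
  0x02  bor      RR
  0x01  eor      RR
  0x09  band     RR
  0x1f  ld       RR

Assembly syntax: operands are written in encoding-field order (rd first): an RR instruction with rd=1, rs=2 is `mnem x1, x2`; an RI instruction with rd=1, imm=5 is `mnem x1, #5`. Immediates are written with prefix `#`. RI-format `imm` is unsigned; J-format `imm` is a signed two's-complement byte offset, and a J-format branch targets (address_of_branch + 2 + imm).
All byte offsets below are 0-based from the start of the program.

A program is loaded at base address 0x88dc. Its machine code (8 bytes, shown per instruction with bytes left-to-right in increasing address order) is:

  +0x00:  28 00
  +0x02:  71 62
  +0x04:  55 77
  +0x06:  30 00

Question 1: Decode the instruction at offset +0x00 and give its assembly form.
beq #0

@+00  big-endian(28 00) = 0x2800
  op=0x2800>>11=0x5 ⇒ beq (J)
  [10:0] imm=0 = #0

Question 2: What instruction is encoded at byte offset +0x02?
cpi x2, #98

off 0x02: read 71 62 as big → 0x7162
  op=0x7162>>11=0xe ⇒ cpi (RI)
  rd@[10:7]=0x2 ⇒ x2
  imm@[6:0]=0x62 ⇒ #98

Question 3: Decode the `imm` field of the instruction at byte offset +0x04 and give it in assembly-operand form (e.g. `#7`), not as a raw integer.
+0x04: 55 77 ⇒ word 0x5577 (big)
  op=0x5577>>11=0xa ⇒ addi (RI)
  rd@[10:7]=0xa ⇒ x10
  imm@[6:0]=0x77 ⇒ #119

#119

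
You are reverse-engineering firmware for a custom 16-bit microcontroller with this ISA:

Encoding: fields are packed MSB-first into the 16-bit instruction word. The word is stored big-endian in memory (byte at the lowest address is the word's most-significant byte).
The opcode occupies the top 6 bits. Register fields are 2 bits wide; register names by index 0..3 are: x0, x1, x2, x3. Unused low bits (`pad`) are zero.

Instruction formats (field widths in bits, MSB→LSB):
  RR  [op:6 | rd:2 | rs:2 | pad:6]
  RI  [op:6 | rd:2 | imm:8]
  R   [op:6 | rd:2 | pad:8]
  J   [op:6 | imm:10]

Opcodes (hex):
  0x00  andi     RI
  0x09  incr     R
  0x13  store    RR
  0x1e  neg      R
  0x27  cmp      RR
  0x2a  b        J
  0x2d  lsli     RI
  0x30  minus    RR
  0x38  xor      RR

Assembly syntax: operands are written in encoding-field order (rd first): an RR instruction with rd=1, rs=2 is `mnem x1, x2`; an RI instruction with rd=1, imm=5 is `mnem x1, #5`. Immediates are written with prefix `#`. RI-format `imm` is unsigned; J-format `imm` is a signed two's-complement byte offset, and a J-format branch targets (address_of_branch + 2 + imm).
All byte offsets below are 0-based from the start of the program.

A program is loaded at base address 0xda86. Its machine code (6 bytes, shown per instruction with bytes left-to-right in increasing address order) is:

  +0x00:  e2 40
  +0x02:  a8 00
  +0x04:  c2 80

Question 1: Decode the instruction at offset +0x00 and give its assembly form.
xor x2, x1

+0x00: e2 40 ⇒ word 0xe240 (big)
  opcode bits[15:10]=0x38: xor/RR
  rd@[9:8]=0x2 ⇒ x2
  rs@[7:6]=0x1 ⇒ x1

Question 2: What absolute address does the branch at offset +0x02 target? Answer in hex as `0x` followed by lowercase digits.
0xda8a

off 0x02: read a8 00 as big → 0xa800
  opcode bits[15:10]=0x2a: b/J
  [9:0] imm=0 = #0
  target = base 0xda86 + off 0x02 + 2 + imm 0 = 0xda8a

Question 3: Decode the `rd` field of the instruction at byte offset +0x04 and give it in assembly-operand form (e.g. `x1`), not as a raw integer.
x2

@+04  big-endian(c2 80) = 0xc280
  top 6b → 0x30 → minus [RR]
  [9:8] rd=2 = x2
  [7:6] rs=2 = x2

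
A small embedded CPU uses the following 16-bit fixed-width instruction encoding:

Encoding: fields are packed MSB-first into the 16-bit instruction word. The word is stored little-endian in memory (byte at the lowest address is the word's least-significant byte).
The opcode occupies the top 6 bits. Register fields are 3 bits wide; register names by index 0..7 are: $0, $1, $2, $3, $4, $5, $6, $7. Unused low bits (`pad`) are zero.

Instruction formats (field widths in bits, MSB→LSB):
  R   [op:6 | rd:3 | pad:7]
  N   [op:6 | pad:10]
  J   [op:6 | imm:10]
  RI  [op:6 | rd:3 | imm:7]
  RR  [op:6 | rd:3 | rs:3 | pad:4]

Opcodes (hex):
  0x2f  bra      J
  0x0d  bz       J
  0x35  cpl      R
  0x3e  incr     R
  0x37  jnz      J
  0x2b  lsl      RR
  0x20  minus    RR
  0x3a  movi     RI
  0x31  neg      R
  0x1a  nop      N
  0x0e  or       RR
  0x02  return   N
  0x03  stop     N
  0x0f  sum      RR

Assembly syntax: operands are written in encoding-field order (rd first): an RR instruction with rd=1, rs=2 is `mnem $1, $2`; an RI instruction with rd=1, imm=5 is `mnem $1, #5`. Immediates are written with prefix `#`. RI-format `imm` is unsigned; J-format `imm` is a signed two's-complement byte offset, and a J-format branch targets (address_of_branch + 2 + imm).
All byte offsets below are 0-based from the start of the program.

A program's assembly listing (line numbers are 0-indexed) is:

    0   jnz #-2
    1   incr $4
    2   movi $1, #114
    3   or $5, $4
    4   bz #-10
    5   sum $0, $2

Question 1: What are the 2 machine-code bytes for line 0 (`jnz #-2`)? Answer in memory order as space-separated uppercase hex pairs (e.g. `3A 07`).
FE DF

L0: jnz op=0x37:6|imm=-2:10 ⇒ 0xdffe ⇒ little fe df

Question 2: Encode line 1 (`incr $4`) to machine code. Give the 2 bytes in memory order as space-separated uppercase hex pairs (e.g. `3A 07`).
1. incr fields op=0x3e:6|rd=4:3|pad=0:7 → word fa00h → 00 fa

00 FA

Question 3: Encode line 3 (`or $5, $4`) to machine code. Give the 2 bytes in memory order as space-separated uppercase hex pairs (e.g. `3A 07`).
line 3 (or): pack op=0xe:6|rd=5:3|rs=4:3|pad=0:4 = 0x3ac0; little→ c0 3a

C0 3A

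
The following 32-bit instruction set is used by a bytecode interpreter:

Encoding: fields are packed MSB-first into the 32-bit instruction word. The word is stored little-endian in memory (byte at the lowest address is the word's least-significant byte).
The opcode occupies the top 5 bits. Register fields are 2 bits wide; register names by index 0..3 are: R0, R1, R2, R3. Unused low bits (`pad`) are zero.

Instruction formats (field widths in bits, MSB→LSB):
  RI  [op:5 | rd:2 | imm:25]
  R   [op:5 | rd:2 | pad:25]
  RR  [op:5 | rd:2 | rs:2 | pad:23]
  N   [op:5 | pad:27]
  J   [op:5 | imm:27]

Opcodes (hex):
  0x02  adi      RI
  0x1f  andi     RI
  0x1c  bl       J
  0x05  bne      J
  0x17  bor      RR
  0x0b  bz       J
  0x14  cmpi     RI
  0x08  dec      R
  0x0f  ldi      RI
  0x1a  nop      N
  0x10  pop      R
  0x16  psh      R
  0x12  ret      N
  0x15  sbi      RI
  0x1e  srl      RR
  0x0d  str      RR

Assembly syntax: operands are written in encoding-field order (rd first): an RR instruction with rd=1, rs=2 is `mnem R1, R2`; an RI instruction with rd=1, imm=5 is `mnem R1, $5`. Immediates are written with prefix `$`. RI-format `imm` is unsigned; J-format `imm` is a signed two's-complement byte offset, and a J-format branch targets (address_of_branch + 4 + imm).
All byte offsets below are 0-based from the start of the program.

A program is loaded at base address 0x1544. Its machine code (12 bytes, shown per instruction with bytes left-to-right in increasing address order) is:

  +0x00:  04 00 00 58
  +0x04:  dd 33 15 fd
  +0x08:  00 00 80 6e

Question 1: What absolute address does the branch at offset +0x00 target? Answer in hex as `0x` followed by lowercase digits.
0x154c

+0x00: 04 00 00 58 ⇒ word 0x58000004 (little)
  top 5b → 0xb → bz [J]
  [26:0] imm=4 = $4
  target = base 0x1544 + off 0x00 + 4 + imm 4 = 0x154c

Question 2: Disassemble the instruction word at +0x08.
+0x08: 00 00 80 6e ⇒ word 0x6e800000 (little)
  top 5b → 0xd → str [RR]
  rd@[26:25]=0x3 ⇒ R3
  rs@[24:23]=0x1 ⇒ R1

str R3, R1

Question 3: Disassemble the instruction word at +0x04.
@+04  little-endian(dd 33 15 fd) = 0xfd1533dd
  opcode bits[31:27]=0x1f: andi/RI
  [26:25] rd=2 = R2
  [24:0] imm=18166749 = $18166749

andi R2, $18166749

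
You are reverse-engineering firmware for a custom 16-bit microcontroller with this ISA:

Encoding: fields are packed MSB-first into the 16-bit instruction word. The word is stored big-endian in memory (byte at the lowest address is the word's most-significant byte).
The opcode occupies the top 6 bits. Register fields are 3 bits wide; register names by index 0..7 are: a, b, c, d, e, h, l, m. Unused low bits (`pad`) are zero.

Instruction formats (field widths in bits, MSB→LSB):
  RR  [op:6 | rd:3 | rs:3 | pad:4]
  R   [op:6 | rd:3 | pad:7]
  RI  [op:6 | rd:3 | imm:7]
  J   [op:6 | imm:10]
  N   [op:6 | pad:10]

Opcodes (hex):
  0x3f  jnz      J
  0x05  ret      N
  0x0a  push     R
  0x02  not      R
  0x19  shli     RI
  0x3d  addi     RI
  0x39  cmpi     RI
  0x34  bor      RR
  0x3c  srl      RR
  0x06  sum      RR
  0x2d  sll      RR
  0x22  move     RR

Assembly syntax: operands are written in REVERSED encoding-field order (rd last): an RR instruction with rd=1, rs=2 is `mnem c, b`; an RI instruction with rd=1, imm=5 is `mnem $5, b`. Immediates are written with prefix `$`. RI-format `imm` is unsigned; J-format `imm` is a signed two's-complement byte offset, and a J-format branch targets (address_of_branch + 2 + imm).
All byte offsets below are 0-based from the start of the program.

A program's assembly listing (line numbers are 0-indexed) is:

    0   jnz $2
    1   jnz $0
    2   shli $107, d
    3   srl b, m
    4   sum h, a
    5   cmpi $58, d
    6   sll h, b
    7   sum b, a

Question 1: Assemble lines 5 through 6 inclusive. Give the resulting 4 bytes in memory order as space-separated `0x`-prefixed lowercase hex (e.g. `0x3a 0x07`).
0xe5 0xba 0xb4 0xd0

line 5 (cmpi): pack op=0x39:6|rd=3:3|imm=58:7 = 0xe5ba; big→ e5 ba
line 6 (sll): pack op=0x2d:6|rd=1:3|rs=5:3|pad=0:4 = 0xb4d0; big→ b4 d0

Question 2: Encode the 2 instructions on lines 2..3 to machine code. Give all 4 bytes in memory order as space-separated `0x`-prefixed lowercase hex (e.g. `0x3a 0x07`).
0x65 0xeb 0xf3 0x90

2. shli fields op=0x19:6|rd=3:3|imm=107:7 → word 65ebh → 65 eb
3. srl fields op=0x3c:6|rd=7:3|rs=1:3|pad=0:4 → word f390h → f3 90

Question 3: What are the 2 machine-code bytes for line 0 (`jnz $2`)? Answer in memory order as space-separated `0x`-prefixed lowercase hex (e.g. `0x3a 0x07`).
0xfc 0x02

0. jnz fields op=0x3f:6|imm=2:10 → word fc02h → fc 02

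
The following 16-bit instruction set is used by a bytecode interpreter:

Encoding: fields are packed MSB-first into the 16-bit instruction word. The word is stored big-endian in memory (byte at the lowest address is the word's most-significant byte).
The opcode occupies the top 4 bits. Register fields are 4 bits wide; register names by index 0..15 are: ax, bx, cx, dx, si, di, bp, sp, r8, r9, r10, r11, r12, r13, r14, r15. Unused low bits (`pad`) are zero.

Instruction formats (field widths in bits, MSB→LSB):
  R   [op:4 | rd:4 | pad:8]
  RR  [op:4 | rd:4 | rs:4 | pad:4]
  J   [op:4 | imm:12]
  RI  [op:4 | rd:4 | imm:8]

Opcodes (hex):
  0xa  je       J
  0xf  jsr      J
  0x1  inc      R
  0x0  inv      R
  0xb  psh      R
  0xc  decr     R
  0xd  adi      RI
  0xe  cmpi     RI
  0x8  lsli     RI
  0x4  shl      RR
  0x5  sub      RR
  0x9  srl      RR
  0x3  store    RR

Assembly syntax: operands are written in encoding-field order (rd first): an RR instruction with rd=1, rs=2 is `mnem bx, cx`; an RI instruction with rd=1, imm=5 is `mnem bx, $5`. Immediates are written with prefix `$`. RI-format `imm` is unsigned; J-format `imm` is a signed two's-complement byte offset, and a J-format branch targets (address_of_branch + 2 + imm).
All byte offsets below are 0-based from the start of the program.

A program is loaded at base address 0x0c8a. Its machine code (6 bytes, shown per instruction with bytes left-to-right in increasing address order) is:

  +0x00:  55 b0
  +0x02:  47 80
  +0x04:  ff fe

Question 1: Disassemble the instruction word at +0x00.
sub di, r11

+0x00: 55 b0 ⇒ word 0x55b0 (big)
  top 4b → 0x5 → sub [RR]
  rd@[11:8]=0x5 ⇒ di
  rs@[7:4]=0xb ⇒ r11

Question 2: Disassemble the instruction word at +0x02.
shl sp, r8

off 0x02: read 47 80 as big → 0x4780
  top 4b → 0x4 → shl [RR]
  rd: (w>>8)&0xf=0x7 → sp
  rs: (w>>4)&0xf=0x8 → r8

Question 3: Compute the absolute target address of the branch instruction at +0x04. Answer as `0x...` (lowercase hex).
0x0c8e

+0x04: ff fe ⇒ word 0xfffe (big)
  top 4b → 0xf → jsr [J]
  imm: (w>>0)&0xfff=0xffe (s12→-2) → $-2
  target = base 0x0c8a + off 0x04 + 2 + imm -2 = 0x0c8e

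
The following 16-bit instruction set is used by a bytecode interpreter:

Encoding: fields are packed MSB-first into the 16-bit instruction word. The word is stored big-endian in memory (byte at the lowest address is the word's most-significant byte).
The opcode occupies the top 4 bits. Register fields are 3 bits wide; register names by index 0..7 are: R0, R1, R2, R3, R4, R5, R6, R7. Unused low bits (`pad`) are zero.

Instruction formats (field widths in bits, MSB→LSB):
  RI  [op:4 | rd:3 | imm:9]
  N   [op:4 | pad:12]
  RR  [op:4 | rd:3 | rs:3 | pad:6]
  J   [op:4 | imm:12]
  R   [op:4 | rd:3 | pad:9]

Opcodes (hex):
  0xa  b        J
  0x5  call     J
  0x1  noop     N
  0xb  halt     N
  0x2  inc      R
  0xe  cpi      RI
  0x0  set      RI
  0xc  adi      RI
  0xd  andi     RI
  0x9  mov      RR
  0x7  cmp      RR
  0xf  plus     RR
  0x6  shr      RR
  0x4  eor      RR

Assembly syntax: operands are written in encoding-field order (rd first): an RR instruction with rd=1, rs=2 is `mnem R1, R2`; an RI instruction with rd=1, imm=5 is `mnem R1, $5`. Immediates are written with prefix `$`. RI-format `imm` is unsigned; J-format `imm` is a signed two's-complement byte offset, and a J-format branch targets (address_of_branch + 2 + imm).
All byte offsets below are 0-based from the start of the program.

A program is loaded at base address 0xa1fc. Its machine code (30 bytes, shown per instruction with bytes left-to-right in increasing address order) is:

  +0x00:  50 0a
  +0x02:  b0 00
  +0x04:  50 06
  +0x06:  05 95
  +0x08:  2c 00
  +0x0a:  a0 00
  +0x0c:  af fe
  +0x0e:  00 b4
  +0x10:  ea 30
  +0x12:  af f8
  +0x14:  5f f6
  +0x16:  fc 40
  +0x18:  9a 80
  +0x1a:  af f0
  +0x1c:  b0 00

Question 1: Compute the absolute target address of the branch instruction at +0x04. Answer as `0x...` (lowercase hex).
[04] 50 06 → 0x5006
  top 4b → 0x5 → call [J]
  imm@[11:0]=0x6 ⇒ $6
  target = base 0xa1fc + off 0x04 + 2 + imm 6 = 0xa208

0xa208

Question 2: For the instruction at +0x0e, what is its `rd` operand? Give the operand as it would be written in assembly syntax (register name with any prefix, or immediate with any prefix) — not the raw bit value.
R0

+0x0e: 00 b4 ⇒ word 0x00b4 (big)
  opcode bits[15:12]=0x0: set/RI
  [11:9] rd=0 = R0
  [8:0] imm=180 = $180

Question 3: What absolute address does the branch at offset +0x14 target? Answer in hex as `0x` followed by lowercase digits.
@+14  big-endian(5f f6) = 0x5ff6
  opcode bits[15:12]=0x5: call/J
  imm: (w>>0)&0xfff=0xff6 (s12→-10) → $-10
  target = base 0xa1fc + off 0x14 + 2 + imm -10 = 0xa208

0xa208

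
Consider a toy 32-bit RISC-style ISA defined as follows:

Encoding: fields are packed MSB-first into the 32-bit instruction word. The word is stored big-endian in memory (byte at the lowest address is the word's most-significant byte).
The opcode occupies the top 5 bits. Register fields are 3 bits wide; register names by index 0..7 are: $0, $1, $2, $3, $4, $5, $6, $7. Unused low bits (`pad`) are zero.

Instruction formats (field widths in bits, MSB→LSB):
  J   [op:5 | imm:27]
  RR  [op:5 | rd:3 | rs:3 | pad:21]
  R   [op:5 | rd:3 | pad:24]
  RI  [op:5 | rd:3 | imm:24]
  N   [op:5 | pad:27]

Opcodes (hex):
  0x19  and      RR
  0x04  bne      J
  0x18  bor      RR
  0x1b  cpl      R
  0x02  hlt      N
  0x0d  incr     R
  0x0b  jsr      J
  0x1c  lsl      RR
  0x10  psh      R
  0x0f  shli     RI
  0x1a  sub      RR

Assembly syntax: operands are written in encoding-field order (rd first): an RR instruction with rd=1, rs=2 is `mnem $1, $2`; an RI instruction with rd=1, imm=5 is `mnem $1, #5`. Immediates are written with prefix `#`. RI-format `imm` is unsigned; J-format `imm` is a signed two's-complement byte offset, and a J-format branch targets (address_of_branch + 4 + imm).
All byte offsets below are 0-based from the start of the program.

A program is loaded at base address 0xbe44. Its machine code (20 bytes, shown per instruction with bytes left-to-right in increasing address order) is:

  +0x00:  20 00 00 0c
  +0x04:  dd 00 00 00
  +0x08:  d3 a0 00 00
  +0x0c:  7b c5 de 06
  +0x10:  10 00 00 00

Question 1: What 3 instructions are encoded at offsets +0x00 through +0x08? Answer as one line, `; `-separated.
bne #12; cpl $5; sub $3, $5

[00] 20 00 00 0c → 0x2000000c
  opcode bits[31:27]=0x4: bne/J
  imm: (w>>0)&0x7ffffff=0xc → #12
[04] dd 00 00 00 → 0xdd000000
  opcode bits[31:27]=0x1b: cpl/R
  rd: (w>>24)&0x7=0x5 → $5
[08] d3 a0 00 00 → 0xd3a00000
  opcode bits[31:27]=0x1a: sub/RR
  rd: (w>>24)&0x7=0x3 → $3
  rs: (w>>21)&0x7=0x5 → $5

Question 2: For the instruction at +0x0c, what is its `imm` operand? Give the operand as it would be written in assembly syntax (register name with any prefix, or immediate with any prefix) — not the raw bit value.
#12967430

+0x0c: 7b c5 de 06 ⇒ word 0x7bc5de06 (big)
  op=0x7bc5de06>>27=0xf ⇒ shli (RI)
  rd: (w>>24)&0x7=0x3 → $3
  imm: (w>>0)&0xffffff=0xc5de06 → #12967430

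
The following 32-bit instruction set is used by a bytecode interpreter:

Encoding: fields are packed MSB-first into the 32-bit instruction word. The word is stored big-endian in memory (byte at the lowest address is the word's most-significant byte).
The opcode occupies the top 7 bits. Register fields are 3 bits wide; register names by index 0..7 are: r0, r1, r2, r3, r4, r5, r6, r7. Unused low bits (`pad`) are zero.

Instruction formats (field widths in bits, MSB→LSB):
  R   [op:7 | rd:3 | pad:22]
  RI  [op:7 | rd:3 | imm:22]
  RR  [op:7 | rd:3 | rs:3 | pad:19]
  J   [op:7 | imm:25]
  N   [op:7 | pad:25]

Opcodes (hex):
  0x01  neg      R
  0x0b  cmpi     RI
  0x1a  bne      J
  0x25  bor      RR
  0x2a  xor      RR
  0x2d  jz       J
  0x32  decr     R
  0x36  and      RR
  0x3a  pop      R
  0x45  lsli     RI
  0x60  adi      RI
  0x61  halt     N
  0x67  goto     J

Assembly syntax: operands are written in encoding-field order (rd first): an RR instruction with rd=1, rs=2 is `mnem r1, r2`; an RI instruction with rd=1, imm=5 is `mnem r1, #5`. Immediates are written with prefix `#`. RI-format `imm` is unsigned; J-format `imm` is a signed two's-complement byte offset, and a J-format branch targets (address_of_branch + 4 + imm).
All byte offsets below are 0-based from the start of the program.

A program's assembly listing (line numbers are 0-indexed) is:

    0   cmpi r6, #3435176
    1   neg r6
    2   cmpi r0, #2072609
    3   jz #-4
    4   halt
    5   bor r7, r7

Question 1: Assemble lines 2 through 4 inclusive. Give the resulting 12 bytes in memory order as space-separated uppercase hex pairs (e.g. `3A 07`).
16 1F A0 21 5B FF FF FC C2 00 00 00

2. cmpi fields op=0xb:7|rd=0:3|imm=2072609:22 → word 161fa021h → 16 1f a0 21
3. jz fields op=0x2d:7|imm=-4:25 → word 5bfffffch → 5b ff ff fc
4. halt fields op=0x61:7|pad=0:25 → word c2000000h → c2 00 00 00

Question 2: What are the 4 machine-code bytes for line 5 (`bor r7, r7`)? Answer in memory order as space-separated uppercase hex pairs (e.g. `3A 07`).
line 5 (bor): pack op=0x25:7|rd=7:3|rs=7:3|pad=0:19 = 0x4bf80000; big→ 4b f8 00 00

4B F8 00 00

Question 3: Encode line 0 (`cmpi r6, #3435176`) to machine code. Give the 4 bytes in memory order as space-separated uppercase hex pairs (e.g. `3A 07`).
L0: cmpi op=0xb:7|rd=6:3|imm=3435176:22 ⇒ 0x17b46aa8 ⇒ big 17 b4 6a a8

17 B4 6A A8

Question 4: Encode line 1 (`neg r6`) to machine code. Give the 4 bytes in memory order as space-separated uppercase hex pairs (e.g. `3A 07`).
L1: neg op=0x1:7|rd=6:3|pad=0:22 ⇒ 0x03800000 ⇒ big 03 80 00 00

03 80 00 00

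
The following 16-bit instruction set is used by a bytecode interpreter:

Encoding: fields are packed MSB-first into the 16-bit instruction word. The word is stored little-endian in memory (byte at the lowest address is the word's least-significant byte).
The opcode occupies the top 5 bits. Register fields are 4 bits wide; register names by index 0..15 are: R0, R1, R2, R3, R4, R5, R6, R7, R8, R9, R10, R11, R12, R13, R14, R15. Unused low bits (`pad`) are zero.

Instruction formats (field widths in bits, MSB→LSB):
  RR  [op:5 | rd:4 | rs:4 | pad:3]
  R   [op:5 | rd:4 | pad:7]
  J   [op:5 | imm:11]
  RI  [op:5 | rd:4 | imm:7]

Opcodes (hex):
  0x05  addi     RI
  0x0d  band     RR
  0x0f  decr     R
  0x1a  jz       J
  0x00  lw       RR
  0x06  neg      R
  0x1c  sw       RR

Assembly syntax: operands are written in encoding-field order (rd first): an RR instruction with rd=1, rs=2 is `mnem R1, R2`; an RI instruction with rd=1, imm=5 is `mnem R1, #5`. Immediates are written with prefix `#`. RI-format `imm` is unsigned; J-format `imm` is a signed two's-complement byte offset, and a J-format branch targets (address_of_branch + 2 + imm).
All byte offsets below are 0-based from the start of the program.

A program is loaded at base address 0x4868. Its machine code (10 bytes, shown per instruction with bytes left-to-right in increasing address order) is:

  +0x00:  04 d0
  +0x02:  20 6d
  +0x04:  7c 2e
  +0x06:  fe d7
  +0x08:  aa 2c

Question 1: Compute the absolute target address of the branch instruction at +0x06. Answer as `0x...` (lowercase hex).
off 0x06: read fe d7 as little → 0xd7fe
  opcode bits[15:11]=0x1a: jz/J
  [10:0] imm=2046 (s11→-2) = #-2
  target = base 0x4868 + off 0x06 + 2 + imm -2 = 0x486e

0x486e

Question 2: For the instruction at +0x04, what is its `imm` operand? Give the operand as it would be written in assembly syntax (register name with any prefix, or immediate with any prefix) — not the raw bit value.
+0x04: 7c 2e ⇒ word 0x2e7c (little)
  opcode bits[15:11]=0x5: addi/RI
  [10:7] rd=12 = R12
  [6:0] imm=124 = #124

#124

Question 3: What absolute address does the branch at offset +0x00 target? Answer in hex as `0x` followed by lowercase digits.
0x486e

[00] 04 d0 → 0xd004
  opcode bits[15:11]=0x1a: jz/J
  [10:0] imm=4 = #4
  target = base 0x4868 + off 0x00 + 2 + imm 4 = 0x486e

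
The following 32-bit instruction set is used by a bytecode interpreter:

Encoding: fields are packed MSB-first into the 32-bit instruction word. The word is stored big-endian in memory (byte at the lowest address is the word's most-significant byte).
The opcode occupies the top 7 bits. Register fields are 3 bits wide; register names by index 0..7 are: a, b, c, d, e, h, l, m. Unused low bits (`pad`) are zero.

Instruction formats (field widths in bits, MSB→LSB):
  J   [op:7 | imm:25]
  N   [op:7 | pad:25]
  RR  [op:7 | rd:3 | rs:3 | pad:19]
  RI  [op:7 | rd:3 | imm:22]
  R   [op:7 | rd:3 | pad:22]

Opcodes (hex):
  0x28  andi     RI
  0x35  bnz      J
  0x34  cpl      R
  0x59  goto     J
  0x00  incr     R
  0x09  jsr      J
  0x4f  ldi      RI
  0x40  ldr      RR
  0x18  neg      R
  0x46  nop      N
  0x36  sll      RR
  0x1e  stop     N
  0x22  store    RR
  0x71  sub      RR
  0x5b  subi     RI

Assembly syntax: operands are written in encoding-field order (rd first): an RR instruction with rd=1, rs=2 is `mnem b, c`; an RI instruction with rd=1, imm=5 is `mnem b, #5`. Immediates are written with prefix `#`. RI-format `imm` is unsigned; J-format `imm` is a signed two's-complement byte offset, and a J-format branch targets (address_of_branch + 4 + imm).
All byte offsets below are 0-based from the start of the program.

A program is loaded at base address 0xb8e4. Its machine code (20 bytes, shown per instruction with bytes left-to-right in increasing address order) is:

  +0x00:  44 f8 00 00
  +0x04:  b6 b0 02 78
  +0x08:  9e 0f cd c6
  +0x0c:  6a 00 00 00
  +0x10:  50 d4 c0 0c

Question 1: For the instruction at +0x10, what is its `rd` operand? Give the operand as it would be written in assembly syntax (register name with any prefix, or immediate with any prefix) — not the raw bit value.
+0x10: 50 d4 c0 0c ⇒ word 0x50d4c00c (big)
  op=0x50d4c00c>>25=0x28 ⇒ andi (RI)
  rd@[24:22]=0x3 ⇒ d
  imm@[21:0]=0x14c00c ⇒ #1359884

d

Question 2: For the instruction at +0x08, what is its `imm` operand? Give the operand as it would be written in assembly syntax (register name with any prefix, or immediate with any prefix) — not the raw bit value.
+0x08: 9e 0f cd c6 ⇒ word 0x9e0fcdc6 (big)
  op=0x9e0fcdc6>>25=0x4f ⇒ ldi (RI)
  rd@[24:22]=0x0 ⇒ a
  imm@[21:0]=0xfcdc6 ⇒ #1035718

#1035718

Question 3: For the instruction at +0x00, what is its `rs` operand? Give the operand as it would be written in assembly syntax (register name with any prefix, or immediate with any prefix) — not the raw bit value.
m

+0x00: 44 f8 00 00 ⇒ word 0x44f80000 (big)
  top 7b → 0x22 → store [RR]
  [24:22] rd=3 = d
  [21:19] rs=7 = m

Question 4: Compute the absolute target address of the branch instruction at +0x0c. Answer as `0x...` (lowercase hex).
0xb8f4

@+0c  big-endian(6a 00 00 00) = 0x6a000000
  top 7b → 0x35 → bnz [J]
  imm: (w>>0)&0x1ffffff=0x0 → #0
  target = base 0xb8e4 + off 0x0c + 4 + imm 0 = 0xb8f4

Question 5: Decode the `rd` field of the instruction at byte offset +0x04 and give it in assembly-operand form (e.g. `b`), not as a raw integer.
+0x04: b6 b0 02 78 ⇒ word 0xb6b00278 (big)
  opcode bits[31:25]=0x5b: subi/RI
  rd@[24:22]=0x2 ⇒ c
  imm@[21:0]=0x300278 ⇒ #3146360

c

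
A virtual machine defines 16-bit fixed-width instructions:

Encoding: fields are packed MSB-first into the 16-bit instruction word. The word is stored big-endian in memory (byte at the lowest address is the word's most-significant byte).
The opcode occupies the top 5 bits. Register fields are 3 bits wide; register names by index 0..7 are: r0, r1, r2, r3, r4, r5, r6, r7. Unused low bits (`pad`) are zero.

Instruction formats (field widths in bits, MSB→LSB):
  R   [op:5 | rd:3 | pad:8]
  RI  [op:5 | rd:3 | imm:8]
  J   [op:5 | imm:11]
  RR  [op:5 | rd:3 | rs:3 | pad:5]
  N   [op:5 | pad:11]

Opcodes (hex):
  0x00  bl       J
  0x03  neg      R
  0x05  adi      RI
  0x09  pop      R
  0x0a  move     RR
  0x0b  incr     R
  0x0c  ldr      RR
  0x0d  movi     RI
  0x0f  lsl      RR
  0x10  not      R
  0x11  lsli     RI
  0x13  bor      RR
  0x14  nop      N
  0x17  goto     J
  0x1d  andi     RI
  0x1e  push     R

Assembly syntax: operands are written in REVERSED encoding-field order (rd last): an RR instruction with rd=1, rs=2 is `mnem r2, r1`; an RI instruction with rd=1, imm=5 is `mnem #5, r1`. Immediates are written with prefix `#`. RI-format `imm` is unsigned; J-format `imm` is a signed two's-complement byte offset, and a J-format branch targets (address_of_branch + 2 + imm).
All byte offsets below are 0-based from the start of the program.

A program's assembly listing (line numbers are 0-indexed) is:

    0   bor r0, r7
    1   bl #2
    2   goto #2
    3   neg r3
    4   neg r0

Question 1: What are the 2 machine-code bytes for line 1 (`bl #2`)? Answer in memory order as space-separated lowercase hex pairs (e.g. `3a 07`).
00 02

L1: bl op=0x0:5|imm=2:11 ⇒ 0x0002 ⇒ big 00 02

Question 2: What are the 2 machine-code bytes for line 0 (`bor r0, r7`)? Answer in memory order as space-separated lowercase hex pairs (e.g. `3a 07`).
line 0 (bor): pack op=0x13:5|rd=7:3|rs=0:3|pad=0:5 = 0x9f00; big→ 9f 00

9f 00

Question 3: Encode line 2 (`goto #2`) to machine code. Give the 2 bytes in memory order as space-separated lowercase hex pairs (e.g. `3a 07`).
L2: goto op=0x17:5|imm=2:11 ⇒ 0xb802 ⇒ big b8 02

b8 02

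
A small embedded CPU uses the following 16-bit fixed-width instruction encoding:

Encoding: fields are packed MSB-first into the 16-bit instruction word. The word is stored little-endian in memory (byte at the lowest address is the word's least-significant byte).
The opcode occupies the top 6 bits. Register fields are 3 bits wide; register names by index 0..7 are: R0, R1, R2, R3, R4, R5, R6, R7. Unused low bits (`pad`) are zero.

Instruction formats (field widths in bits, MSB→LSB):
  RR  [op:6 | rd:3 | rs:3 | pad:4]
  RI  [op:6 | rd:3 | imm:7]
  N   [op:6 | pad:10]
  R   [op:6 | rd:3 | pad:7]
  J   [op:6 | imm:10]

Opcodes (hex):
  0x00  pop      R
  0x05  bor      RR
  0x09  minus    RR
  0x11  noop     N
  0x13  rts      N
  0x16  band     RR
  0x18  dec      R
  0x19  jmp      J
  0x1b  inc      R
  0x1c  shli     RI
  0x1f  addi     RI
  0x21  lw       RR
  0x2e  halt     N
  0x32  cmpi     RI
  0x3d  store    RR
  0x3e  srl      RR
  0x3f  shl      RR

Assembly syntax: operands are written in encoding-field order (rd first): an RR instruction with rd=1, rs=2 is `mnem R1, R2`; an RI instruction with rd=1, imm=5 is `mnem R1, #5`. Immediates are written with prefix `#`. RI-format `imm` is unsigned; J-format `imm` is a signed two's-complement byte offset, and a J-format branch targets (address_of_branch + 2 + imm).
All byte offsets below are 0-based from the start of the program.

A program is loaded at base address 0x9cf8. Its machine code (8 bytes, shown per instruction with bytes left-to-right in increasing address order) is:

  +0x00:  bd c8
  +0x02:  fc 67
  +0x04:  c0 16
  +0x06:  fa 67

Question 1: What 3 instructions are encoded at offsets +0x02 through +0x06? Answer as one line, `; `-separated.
jmp #-4; bor R5, R4; jmp #-6

[02] fc 67 → 0x67fc
  opcode bits[15:10]=0x19: jmp/J
  imm: (w>>0)&0x3ff=0x3fc (s10→-4) → #-4
[04] c0 16 → 0x16c0
  opcode bits[15:10]=0x5: bor/RR
  rd: (w>>7)&0x7=0x5 → R5
  rs: (w>>4)&0x7=0x4 → R4
[06] fa 67 → 0x67fa
  opcode bits[15:10]=0x19: jmp/J
  imm: (w>>0)&0x3ff=0x3fa (s10→-6) → #-6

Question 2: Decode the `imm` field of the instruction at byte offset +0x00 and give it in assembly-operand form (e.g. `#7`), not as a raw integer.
#61

+0x00: bd c8 ⇒ word 0xc8bd (little)
  op=0xc8bd>>10=0x32 ⇒ cmpi (RI)
  rd@[9:7]=0x1 ⇒ R1
  imm@[6:0]=0x3d ⇒ #61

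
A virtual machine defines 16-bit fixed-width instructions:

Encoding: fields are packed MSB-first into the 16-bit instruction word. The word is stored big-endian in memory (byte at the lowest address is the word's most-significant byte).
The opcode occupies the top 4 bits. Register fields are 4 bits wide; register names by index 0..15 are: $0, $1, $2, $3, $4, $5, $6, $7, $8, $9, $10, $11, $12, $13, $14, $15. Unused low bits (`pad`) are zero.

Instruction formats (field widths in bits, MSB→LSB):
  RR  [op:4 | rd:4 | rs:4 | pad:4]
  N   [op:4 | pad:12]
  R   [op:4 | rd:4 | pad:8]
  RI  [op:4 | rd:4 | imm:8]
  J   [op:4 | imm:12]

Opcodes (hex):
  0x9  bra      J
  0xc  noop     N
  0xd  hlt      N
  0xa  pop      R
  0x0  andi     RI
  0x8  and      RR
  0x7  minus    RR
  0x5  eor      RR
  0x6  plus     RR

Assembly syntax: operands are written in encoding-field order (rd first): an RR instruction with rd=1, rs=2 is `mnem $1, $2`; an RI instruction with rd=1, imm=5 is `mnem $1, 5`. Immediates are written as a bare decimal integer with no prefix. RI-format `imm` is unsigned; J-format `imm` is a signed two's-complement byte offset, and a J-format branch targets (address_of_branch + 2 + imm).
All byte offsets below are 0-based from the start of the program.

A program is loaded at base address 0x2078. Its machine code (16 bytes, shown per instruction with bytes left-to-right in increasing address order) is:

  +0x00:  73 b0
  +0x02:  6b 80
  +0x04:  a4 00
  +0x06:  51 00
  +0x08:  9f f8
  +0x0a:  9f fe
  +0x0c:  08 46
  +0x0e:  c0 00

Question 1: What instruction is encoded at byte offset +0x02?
@+02  big-endian(6b 80) = 0x6b80
  top 4b → 0x6 → plus [RR]
  [11:8] rd=11 = $11
  [7:4] rs=8 = $8

plus $11, $8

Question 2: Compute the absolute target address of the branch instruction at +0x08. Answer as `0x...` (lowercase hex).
0x207a

[08] 9f f8 → 0x9ff8
  top 4b → 0x9 → bra [J]
  [11:0] imm=4088 (s12→-8) = -8
  target = base 0x2078 + off 0x08 + 2 + imm -8 = 0x207a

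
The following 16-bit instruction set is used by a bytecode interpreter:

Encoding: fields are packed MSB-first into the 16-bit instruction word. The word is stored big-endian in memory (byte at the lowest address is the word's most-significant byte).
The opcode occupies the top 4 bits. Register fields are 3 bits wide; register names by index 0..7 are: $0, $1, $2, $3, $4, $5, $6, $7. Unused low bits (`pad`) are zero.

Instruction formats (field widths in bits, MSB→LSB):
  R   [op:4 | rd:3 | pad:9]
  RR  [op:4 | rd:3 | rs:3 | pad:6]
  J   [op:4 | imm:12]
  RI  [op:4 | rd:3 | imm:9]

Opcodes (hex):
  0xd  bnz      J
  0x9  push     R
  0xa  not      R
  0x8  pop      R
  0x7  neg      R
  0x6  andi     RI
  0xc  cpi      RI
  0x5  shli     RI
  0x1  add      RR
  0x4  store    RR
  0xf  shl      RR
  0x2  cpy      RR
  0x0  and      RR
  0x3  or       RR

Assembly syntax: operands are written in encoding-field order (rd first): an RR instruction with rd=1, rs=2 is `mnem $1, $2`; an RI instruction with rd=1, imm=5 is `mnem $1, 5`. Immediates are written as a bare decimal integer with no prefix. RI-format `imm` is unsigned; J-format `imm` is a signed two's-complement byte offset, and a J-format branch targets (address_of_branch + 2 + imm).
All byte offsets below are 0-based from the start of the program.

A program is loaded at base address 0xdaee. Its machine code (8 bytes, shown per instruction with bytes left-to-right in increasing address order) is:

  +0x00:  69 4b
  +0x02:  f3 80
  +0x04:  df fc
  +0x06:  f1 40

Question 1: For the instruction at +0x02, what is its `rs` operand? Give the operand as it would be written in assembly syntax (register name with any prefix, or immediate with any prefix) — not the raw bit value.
@+02  big-endian(f3 80) = 0xf380
  opcode bits[15:12]=0xf: shl/RR
  rd@[11:9]=0x1 ⇒ $1
  rs@[8:6]=0x6 ⇒ $6

$6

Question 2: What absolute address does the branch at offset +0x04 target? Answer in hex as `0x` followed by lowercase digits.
+0x04: df fc ⇒ word 0xdffc (big)
  opcode bits[15:12]=0xd: bnz/J
  imm: (w>>0)&0xfff=0xffc (s12→-4) → -4
  target = base 0xdaee + off 0x04 + 2 + imm -4 = 0xdaf0

0xdaf0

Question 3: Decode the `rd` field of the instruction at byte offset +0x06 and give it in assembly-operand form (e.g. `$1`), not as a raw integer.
$0

@+06  big-endian(f1 40) = 0xf140
  opcode bits[15:12]=0xf: shl/RR
  rd@[11:9]=0x0 ⇒ $0
  rs@[8:6]=0x5 ⇒ $5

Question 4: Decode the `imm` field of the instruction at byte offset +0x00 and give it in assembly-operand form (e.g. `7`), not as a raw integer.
331

off 0x00: read 69 4b as big → 0x694b
  op=0x694b>>12=0x6 ⇒ andi (RI)
  [11:9] rd=4 = $4
  [8:0] imm=331 = 331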